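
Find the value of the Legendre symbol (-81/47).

-1

Reduce the numerator: -81 ≡ 13 (mod 47), so (-81/47) = (13/47).
13 ≡ 1 (mod 4), so quadratic reciprocity gives (13/47) = (47/13). Reduce: 47 ≡ 8 (mod 13). Now have (8/13).
Factor out 2: 8 = 2^3. Since 13 ≡ 5 (mod 8), (2/13) = -1, and (2/13)^3 = -1. Now have -(1/13).
(1/13) = 1. Collecting the sign factors: -1.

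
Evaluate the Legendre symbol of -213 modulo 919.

1

(-213|919)
  = (706|919)    [-213 ≡ 706 mod 919]
  = (353|919)    [919 ≡ 7 mod 8 ⇒ (2|919) = +1]
  = (919|353)    [QR: 353 ≡ 1 mod 4, sign kept]
  = (213|353)    [919 ≡ 213 mod 353]
  = (353|213)    [QR: 213 ≡ 1 mod 4, sign kept]
  = (140|213)    [353 ≡ 140 mod 213]
  = (35|213)    [213 ≡ 5 mod 8 ⇒ (2|213)^2 = +1]
  = (213|35)    [QR: 213 ≡ 1 mod 4, sign kept]
  = (3|35)    [213 ≡ 3 mod 35]
  = -(35|3)    [QR: both ≡ 3 mod 4, sign flips]
  = -(2|3)    [35 ≡ 2 mod 3]
  = (1|3)    [3 ≡ 3 mod 8 ⇒ (2|3) = -1]
  = 1    [(1|3) = 1]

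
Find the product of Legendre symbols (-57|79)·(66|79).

-1

By multiplicativity, (-57·66|79) = (-57|79)·(66|79).
First factor (-57|79):
Reduce the numerator: -57 ≡ 22 (mod 79), so (-57|79) = (22|79).
Factor out 2: 22 = 2·11. Since 79 ≡ 7 (mod 8), (2|79) = +1. Now have (11|79).
Both 11 ≡ 3 and 79 ≡ 3 (mod 4), so reciprocity gives (11|79) = -(79|11). Reduce: 79 ≡ 2 (mod 11). Now have -(2|11).
Factor out 2: 2 = 2. Since 11 ≡ 3 (mod 8), (2|11) = -1. Now have (1|11).
(1|11) = 1. Collecting the sign factors: 1.
Second factor (66|79):
Factor out 2: 66 = 2·33. Since 79 ≡ 7 (mod 8), (2|79) = +1. Now have (33|79).
33 ≡ 1 (mod 4), so quadratic reciprocity gives (33|79) = (79|33). Reduce: 79 ≡ 13 (mod 33). Now have (13|33).
13 ≡ 1 (mod 4), so quadratic reciprocity gives (13|33) = (33|13). Reduce: 33 ≡ 7 (mod 13). Now have (7|13).
13 ≡ 1 (mod 4), so quadratic reciprocity gives (7|13) = (13|7). Reduce: 13 ≡ 6 (mod 7). Now have (6|7).
Factor out 2: 6 = 2·3. Since 7 ≡ 7 (mod 8), (2|7) = +1. Now have (3|7).
Both 3 ≡ 3 and 7 ≡ 3 (mod 4), so reciprocity gives (3|7) = -(7|3). Reduce: 7 ≡ 1 (mod 3). Now have -(1|3).
(1|3) = 1. Collecting the sign factors: -1.
Product: (1)·(-1) = -1.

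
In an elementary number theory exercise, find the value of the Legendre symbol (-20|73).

(-20|73)
  = (20|73)    [73 ≡ 1 mod 4 ⇒ (-1|73) = +1]
  = (5|73)    [73 ≡ 1 mod 8 ⇒ (2|73)^2 = +1]
  = (73|5)    [QR: 5 ≡ 1 mod 4, sign kept]
  = (3|5)    [73 ≡ 3 mod 5]
  = (5|3)    [QR: 5 ≡ 1 mod 4, sign kept]
  = (2|3)    [5 ≡ 2 mod 3]
  = -(1|3)    [3 ≡ 3 mod 8 ⇒ (2|3) = -1]
  = -1    [(1|3) = 1]

-1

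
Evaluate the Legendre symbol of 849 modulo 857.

849 ≡ 1 (mod 4), so quadratic reciprocity gives (849|857) = (857|849). Reduce: 857 ≡ 8 (mod 849). Now have (8|849).
Factor out 2: 8 = 2^3. Since 849 ≡ 1 (mod 8), (2|849) = +1, and (2|849)^3 = +1. Now have (1|849).
(1|849) = 1. Collecting the sign factors: 1.

1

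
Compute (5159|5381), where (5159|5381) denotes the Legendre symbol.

5381 ≡ 1 (mod 4), so quadratic reciprocity gives (5159|5381) = (5381|5159). Reduce: 5381 ≡ 222 (mod 5159). Now have (222|5159).
Factor out 2: 222 = 2·111. Since 5159 ≡ 7 (mod 8), (2|5159) = +1. Now have (111|5159).
Both 111 ≡ 3 and 5159 ≡ 3 (mod 4), so reciprocity gives (111|5159) = -(5159|111). Reduce: 5159 ≡ 53 (mod 111). Now have -(53|111).
53 ≡ 1 (mod 4), so quadratic reciprocity gives (53|111) = (111|53). Reduce: 111 ≡ 5 (mod 53). Now have -(5|53).
5 ≡ 1 (mod 4), so quadratic reciprocity gives (5|53) = (53|5). Reduce: 53 ≡ 3 (mod 5). Now have -(3|5).
5 ≡ 1 (mod 4), so quadratic reciprocity gives (3|5) = (5|3). Reduce: 5 ≡ 2 (mod 3). Now have -(2|3).
Factor out 2: 2 = 2. Since 3 ≡ 3 (mod 8), (2|3) = -1. Now have (1|3).
(1|3) = 1. Collecting the sign factors: 1.

1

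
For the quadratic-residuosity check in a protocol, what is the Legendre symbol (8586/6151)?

(8586/6151)
  = (2435/6151)    [8586 ≡ 2435 mod 6151]
  = -(6151/2435)    [QR: both ≡ 3 mod 4, sign flips]
  = -(1281/2435)    [6151 ≡ 1281 mod 2435]
  = -(2435/1281)    [QR: 1281 ≡ 1 mod 4, sign kept]
  = -(1154/1281)    [2435 ≡ 1154 mod 1281]
  = -(577/1281)    [1281 ≡ 1 mod 8 ⇒ (2/1281) = +1]
  = -(1281/577)    [QR: 577 ≡ 1 mod 4, sign kept]
  = -(127/577)    [1281 ≡ 127 mod 577]
  = -(577/127)    [QR: 577 ≡ 1 mod 4, sign kept]
  = -(69/127)    [577 ≡ 69 mod 127]
  = -(127/69)    [QR: 69 ≡ 1 mod 4, sign kept]
  = -(58/69)    [127 ≡ 58 mod 69]
  = (29/69)    [69 ≡ 5 mod 8 ⇒ (2/69) = -1]
  = (69/29)    [QR: 29 ≡ 1 mod 4, sign kept]
  = (11/29)    [69 ≡ 11 mod 29]
  = (29/11)    [QR: 29 ≡ 1 mod 4, sign kept]
  = (7/11)    [29 ≡ 7 mod 11]
  = -(11/7)    [QR: both ≡ 3 mod 4, sign flips]
  = -(4/7)    [11 ≡ 4 mod 7]
  = -(1/7)    [7 ≡ 7 mod 8 ⇒ (2/7)^2 = +1]
  = -1    [(1/7) = 1]

-1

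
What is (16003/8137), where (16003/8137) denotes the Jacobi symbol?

(16003/8137)
  = (7866/8137)    [16003 ≡ 7866 mod 8137]
  = (3933/8137)    [8137 ≡ 1 mod 8 ⇒ (2/8137) = +1]
  = (8137/3933)    [QR: 3933 ≡ 1 mod 4, sign kept]
  = (271/3933)    [8137 ≡ 271 mod 3933]
  = (3933/271)    [QR: 3933 ≡ 1 mod 4, sign kept]
  = (139/271)    [3933 ≡ 139 mod 271]
  = -(271/139)    [QR: both ≡ 3 mod 4, sign flips]
  = -(132/139)    [271 ≡ 132 mod 139]
  = -(33/139)    [139 ≡ 3 mod 8 ⇒ (2/139)^2 = +1]
  = -(139/33)    [QR: 33 ≡ 1 mod 4, sign kept]
  = -(7/33)    [139 ≡ 7 mod 33]
  = -(33/7)    [QR: 33 ≡ 1 mod 4, sign kept]
  = -(5/7)    [33 ≡ 5 mod 7]
  = -(7/5)    [QR: 5 ≡ 1 mod 4, sign kept]
  = -(2/5)    [7 ≡ 2 mod 5]
  = (1/5)    [5 ≡ 5 mod 8 ⇒ (2/5) = -1]
  = 1    [(1/5) = 1]

1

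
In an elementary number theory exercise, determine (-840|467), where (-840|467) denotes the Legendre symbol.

-1

Pull out -1: (-840|467) = (-1|467)·(840|467). Since 467 ≡ 3 (mod 4), (-1|467) = -1. Now have -(840|467).
Reduce the numerator: 840 ≡ 373 (mod 467), so (840|467) = (373|467).
373 ≡ 1 (mod 4), so quadratic reciprocity gives (373|467) = (467|373). Reduce: 467 ≡ 94 (mod 373). Now have -(94|373).
Factor out 2: 94 = 2·47. Since 373 ≡ 5 (mod 8), (2|373) = -1. Now have (47|373).
373 ≡ 1 (mod 4), so quadratic reciprocity gives (47|373) = (373|47). Reduce: 373 ≡ 44 (mod 47). Now have (44|47).
Factor out 2: 44 = 2^2·11. Since 47 ≡ 7 (mod 8), (2|47) = +1, and (2|47)^2 = +1. Now have (11|47).
Both 11 ≡ 3 and 47 ≡ 3 (mod 4), so reciprocity gives (11|47) = -(47|11). Reduce: 47 ≡ 3 (mod 11). Now have -(3|11).
Both 3 ≡ 3 and 11 ≡ 3 (mod 4), so reciprocity gives (3|11) = -(11|3). Reduce: 11 ≡ 2 (mod 3). Now have (2|3).
Factor out 2: 2 = 2. Since 3 ≡ 3 (mod 8), (2|3) = -1. Now have -(1|3).
(1|3) = 1. Collecting the sign factors: -1.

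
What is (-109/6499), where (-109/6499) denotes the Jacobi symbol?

Reduce the numerator: -109 ≡ 6390 (mod 6499), so (-109/6499) = (6390/6499).
Factor out 2: 6390 = 2·3195. Since 6499 ≡ 3 (mod 8), (2/6499) = -1. Now have -(3195/6499).
Both 3195 ≡ 3 and 6499 ≡ 3 (mod 4), so reciprocity gives (3195/6499) = -(6499/3195). Reduce: 6499 ≡ 109 (mod 3195). Now have (109/3195).
109 ≡ 1 (mod 4), so quadratic reciprocity gives (109/3195) = (3195/109). Reduce: 3195 ≡ 34 (mod 109). Now have (34/109).
Factor out 2: 34 = 2·17. Since 109 ≡ 5 (mod 8), (2/109) = -1. Now have -(17/109).
17 ≡ 1 (mod 4), so quadratic reciprocity gives (17/109) = (109/17). Reduce: 109 ≡ 7 (mod 17). Now have -(7/17).
17 ≡ 1 (mod 4), so quadratic reciprocity gives (7/17) = (17/7). Reduce: 17 ≡ 3 (mod 7). Now have -(3/7).
Both 3 ≡ 3 and 7 ≡ 3 (mod 4), so reciprocity gives (3/7) = -(7/3). Reduce: 7 ≡ 1 (mod 3). Now have (1/3).
(1/3) = 1. Collecting the sign factors: 1.

1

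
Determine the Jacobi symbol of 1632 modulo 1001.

-1

Reduce the numerator: 1632 ≡ 631 (mod 1001), so (1632 / 1001) = (631 / 1001).
1001 ≡ 1 (mod 4), so quadratic reciprocity gives (631 / 1001) = (1001 / 631). Reduce: 1001 ≡ 370 (mod 631). Now have (370 / 631).
Factor out 2: 370 = 2·185. Since 631 ≡ 7 (mod 8), (2 / 631) = +1. Now have (185 / 631).
185 ≡ 1 (mod 4), so quadratic reciprocity gives (185 / 631) = (631 / 185). Reduce: 631 ≡ 76 (mod 185). Now have (76 / 185).
Factor out 2: 76 = 2^2·19. Since 185 ≡ 1 (mod 8), (2 / 185) = +1, and (2 / 185)^2 = +1. Now have (19 / 185).
185 ≡ 1 (mod 4), so quadratic reciprocity gives (19 / 185) = (185 / 19). Reduce: 185 ≡ 14 (mod 19). Now have (14 / 19).
Factor out 2: 14 = 2·7. Since 19 ≡ 3 (mod 8), (2 / 19) = -1. Now have -(7 / 19).
Both 7 ≡ 3 and 19 ≡ 3 (mod 4), so reciprocity gives (7 / 19) = -(19 / 7). Reduce: 19 ≡ 5 (mod 7). Now have (5 / 7).
5 ≡ 1 (mod 4), so quadratic reciprocity gives (5 / 7) = (7 / 5). Reduce: 7 ≡ 2 (mod 5). Now have (2 / 5).
Factor out 2: 2 = 2. Since 5 ≡ 5 (mod 8), (2 / 5) = -1. Now have -(1 / 5).
(1 / 5) = 1. Collecting the sign factors: -1.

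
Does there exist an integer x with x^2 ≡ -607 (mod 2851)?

yes

Pull out -1: (-607/2851) = (-1/2851)·(607/2851). Since 2851 ≡ 3 (mod 4), (-1/2851) = -1. Now have -(607/2851).
Both 607 ≡ 3 and 2851 ≡ 3 (mod 4), so reciprocity gives (607/2851) = -(2851/607). Reduce: 2851 ≡ 423 (mod 607). Now have (423/607).
Both 423 ≡ 3 and 607 ≡ 3 (mod 4), so reciprocity gives (423/607) = -(607/423). Reduce: 607 ≡ 184 (mod 423). Now have -(184/423).
Factor out 2: 184 = 2^3·23. Since 423 ≡ 7 (mod 8), (2/423) = +1, and (2/423)^3 = +1. Now have -(23/423).
Both 23 ≡ 3 and 423 ≡ 3 (mod 4), so reciprocity gives (23/423) = -(423/23). Reduce: 423 ≡ 9 (mod 23). Now have (9/23).
9 ≡ 1 (mod 4), so quadratic reciprocity gives (9/23) = (23/9). Reduce: 23 ≡ 5 (mod 9). Now have (5/9).
5 ≡ 1 (mod 4), so quadratic reciprocity gives (5/9) = (9/5). Reduce: 9 ≡ 4 (mod 5). Now have (4/5).
Factor out 2: 4 = 2^2. Since 5 ≡ 5 (mod 8), (2/5) = -1, and (2/5)^2 = +1. Now have (1/5).
(1/5) = 1. Collecting the sign factors: 1.
The Legendre symbol is 1, so x^2 ≡ -607 (mod 2851) has solution.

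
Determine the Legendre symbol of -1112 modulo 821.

(-1112 / 821)
  = (1112 / 821)    [821 ≡ 1 mod 4 ⇒ (-1 / 821) = +1]
  = (291 / 821)    [1112 ≡ 291 mod 821]
  = (821 / 291)    [QR: 821 ≡ 1 mod 4, sign kept]
  = (239 / 291)    [821 ≡ 239 mod 291]
  = -(291 / 239)    [QR: both ≡ 3 mod 4, sign flips]
  = -(52 / 239)    [291 ≡ 52 mod 239]
  = -(13 / 239)    [239 ≡ 7 mod 8 ⇒ (2 / 239)^2 = +1]
  = -(239 / 13)    [QR: 13 ≡ 1 mod 4, sign kept]
  = -(5 / 13)    [239 ≡ 5 mod 13]
  = -(13 / 5)    [QR: 5 ≡ 1 mod 4, sign kept]
  = -(3 / 5)    [13 ≡ 3 mod 5]
  = -(5 / 3)    [QR: 5 ≡ 1 mod 4, sign kept]
  = -(2 / 3)    [5 ≡ 2 mod 3]
  = (1 / 3)    [3 ≡ 3 mod 8 ⇒ (2 / 3) = -1]
  = 1    [(1 / 3) = 1]

1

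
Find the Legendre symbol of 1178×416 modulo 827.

-1

By multiplicativity, (1178·416 / 827) = (1178 / 827)·(416 / 827).
First factor (1178 / 827):
(1178 / 827)
  = (351 / 827)    [1178 ≡ 351 mod 827]
  = -(827 / 351)    [QR: both ≡ 3 mod 4, sign flips]
  = -(125 / 351)    [827 ≡ 125 mod 351]
  = -(351 / 125)    [QR: 125 ≡ 1 mod 4, sign kept]
  = -(101 / 125)    [351 ≡ 101 mod 125]
  = -(125 / 101)    [QR: 101 ≡ 1 mod 4, sign kept]
  = -(24 / 101)    [125 ≡ 24 mod 101]
  = (3 / 101)    [101 ≡ 5 mod 8 ⇒ (2 / 101)^3 = -1]
  = (101 / 3)    [QR: 101 ≡ 1 mod 4, sign kept]
  = (2 / 3)    [101 ≡ 2 mod 3]
  = -(1 / 3)    [3 ≡ 3 mod 8 ⇒ (2 / 3) = -1]
  = -1    [(1 / 3) = 1]
Second factor (416 / 827):
(416 / 827)
  = -(13 / 827)    [827 ≡ 3 mod 8 ⇒ (2 / 827)^5 = -1]
  = -(827 / 13)    [QR: 13 ≡ 1 mod 4, sign kept]
  = -(8 / 13)    [827 ≡ 8 mod 13]
  = (1 / 13)    [13 ≡ 5 mod 8 ⇒ (2 / 13)^3 = -1]
  = 1    [(1 / 13) = 1]
Product: (-1)·(1) = -1.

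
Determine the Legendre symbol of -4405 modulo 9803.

-1

(-4405/9803)
  = (5398/9803)    [-4405 ≡ 5398 mod 9803]
  = -(2699/9803)    [9803 ≡ 3 mod 8 ⇒ (2/9803) = -1]
  = (9803/2699)    [QR: both ≡ 3 mod 4, sign flips]
  = (1706/2699)    [9803 ≡ 1706 mod 2699]
  = -(853/2699)    [2699 ≡ 3 mod 8 ⇒ (2/2699) = -1]
  = -(2699/853)    [QR: 853 ≡ 1 mod 4, sign kept]
  = -(140/853)    [2699 ≡ 140 mod 853]
  = -(35/853)    [853 ≡ 5 mod 8 ⇒ (2/853)^2 = +1]
  = -(853/35)    [QR: 853 ≡ 1 mod 4, sign kept]
  = -(13/35)    [853 ≡ 13 mod 35]
  = -(35/13)    [QR: 13 ≡ 1 mod 4, sign kept]
  = -(9/13)    [35 ≡ 9 mod 13]
  = -(13/9)    [QR: 9 ≡ 1 mod 4, sign kept]
  = -(4/9)    [13 ≡ 4 mod 9]
  = -(1/9)    [9 ≡ 1 mod 8 ⇒ (2/9)^2 = +1]
  = -1    [(1/9) = 1]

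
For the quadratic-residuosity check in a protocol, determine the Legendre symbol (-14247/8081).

Reduce the numerator: -14247 ≡ 1915 (mod 8081), so (-14247/8081) = (1915/8081).
8081 ≡ 1 (mod 4), so quadratic reciprocity gives (1915/8081) = (8081/1915). Reduce: 8081 ≡ 421 (mod 1915). Now have (421/1915).
421 ≡ 1 (mod 4), so quadratic reciprocity gives (421/1915) = (1915/421). Reduce: 1915 ≡ 231 (mod 421). Now have (231/421).
421 ≡ 1 (mod 4), so quadratic reciprocity gives (231/421) = (421/231). Reduce: 421 ≡ 190 (mod 231). Now have (190/231).
Factor out 2: 190 = 2·95. Since 231 ≡ 7 (mod 8), (2/231) = +1. Now have (95/231).
Both 95 ≡ 3 and 231 ≡ 3 (mod 4), so reciprocity gives (95/231) = -(231/95). Reduce: 231 ≡ 41 (mod 95). Now have -(41/95).
41 ≡ 1 (mod 4), so quadratic reciprocity gives (41/95) = (95/41). Reduce: 95 ≡ 13 (mod 41). Now have -(13/41).
13 ≡ 1 (mod 4), so quadratic reciprocity gives (13/41) = (41/13). Reduce: 41 ≡ 2 (mod 13). Now have -(2/13).
Factor out 2: 2 = 2. Since 13 ≡ 5 (mod 8), (2/13) = -1. Now have (1/13).
(1/13) = 1. Collecting the sign factors: 1.

1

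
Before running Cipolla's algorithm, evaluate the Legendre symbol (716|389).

Reduce the numerator: 716 ≡ 327 (mod 389), so (716|389) = (327|389).
389 ≡ 1 (mod 4), so quadratic reciprocity gives (327|389) = (389|327). Reduce: 389 ≡ 62 (mod 327). Now have (62|327).
Factor out 2: 62 = 2·31. Since 327 ≡ 7 (mod 8), (2|327) = +1. Now have (31|327).
Both 31 ≡ 3 and 327 ≡ 3 (mod 4), so reciprocity gives (31|327) = -(327|31). Reduce: 327 ≡ 17 (mod 31). Now have -(17|31).
17 ≡ 1 (mod 4), so quadratic reciprocity gives (17|31) = (31|17). Reduce: 31 ≡ 14 (mod 17). Now have -(14|17).
Factor out 2: 14 = 2·7. Since 17 ≡ 1 (mod 8), (2|17) = +1. Now have -(7|17).
17 ≡ 1 (mod 4), so quadratic reciprocity gives (7|17) = (17|7). Reduce: 17 ≡ 3 (mod 7). Now have -(3|7).
Both 3 ≡ 3 and 7 ≡ 3 (mod 4), so reciprocity gives (3|7) = -(7|3). Reduce: 7 ≡ 1 (mod 3). Now have (1|3).
(1|3) = 1. Collecting the sign factors: 1.

1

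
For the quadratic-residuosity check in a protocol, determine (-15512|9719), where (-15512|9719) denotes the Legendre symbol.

1

Reduce the numerator: -15512 ≡ 3926 (mod 9719), so (-15512|9719) = (3926|9719).
Factor out 2: 3926 = 2·1963. Since 9719 ≡ 7 (mod 8), (2|9719) = +1. Now have (1963|9719).
Both 1963 ≡ 3 and 9719 ≡ 3 (mod 4), so reciprocity gives (1963|9719) = -(9719|1963). Reduce: 9719 ≡ 1867 (mod 1963). Now have -(1867|1963).
Both 1867 ≡ 3 and 1963 ≡ 3 (mod 4), so reciprocity gives (1867|1963) = -(1963|1867). Reduce: 1963 ≡ 96 (mod 1867). Now have (96|1867).
Factor out 2: 96 = 2^5·3. Since 1867 ≡ 3 (mod 8), (2|1867) = -1, and (2|1867)^5 = -1. Now have -(3|1867).
Both 3 ≡ 3 and 1867 ≡ 3 (mod 4), so reciprocity gives (3|1867) = -(1867|3). Reduce: 1867 ≡ 1 (mod 3). Now have (1|3).
(1|3) = 1. Collecting the sign factors: 1.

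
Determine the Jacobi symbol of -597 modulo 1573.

1

Pull out -1: (-597/1573) = (-1/1573)·(597/1573). Since 1573 ≡ 1 (mod 4), (-1/1573) = +1. Now have (597/1573).
597 ≡ 1 (mod 4), so quadratic reciprocity gives (597/1573) = (1573/597). Reduce: 1573 ≡ 379 (mod 597). Now have (379/597).
597 ≡ 1 (mod 4), so quadratic reciprocity gives (379/597) = (597/379). Reduce: 597 ≡ 218 (mod 379). Now have (218/379).
Factor out 2: 218 = 2·109. Since 379 ≡ 3 (mod 8), (2/379) = -1. Now have -(109/379).
109 ≡ 1 (mod 4), so quadratic reciprocity gives (109/379) = (379/109). Reduce: 379 ≡ 52 (mod 109). Now have -(52/109).
Factor out 2: 52 = 2^2·13. Since 109 ≡ 5 (mod 8), (2/109) = -1, and (2/109)^2 = +1. Now have -(13/109).
13 ≡ 1 (mod 4), so quadratic reciprocity gives (13/109) = (109/13). Reduce: 109 ≡ 5 (mod 13). Now have -(5/13).
5 ≡ 1 (mod 4), so quadratic reciprocity gives (5/13) = (13/5). Reduce: 13 ≡ 3 (mod 5). Now have -(3/5).
5 ≡ 1 (mod 4), so quadratic reciprocity gives (3/5) = (5/3). Reduce: 5 ≡ 2 (mod 3). Now have -(2/3).
Factor out 2: 2 = 2. Since 3 ≡ 3 (mod 8), (2/3) = -1. Now have (1/3).
(1/3) = 1. Collecting the sign factors: 1.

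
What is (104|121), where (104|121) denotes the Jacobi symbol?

Factor out 2: 104 = 2^3·13. Since 121 ≡ 1 (mod 8), (2|121) = +1, and (2|121)^3 = +1. Now have (13|121).
13 ≡ 1 (mod 4), so quadratic reciprocity gives (13|121) = (121|13). Reduce: 121 ≡ 4 (mod 13). Now have (4|13).
Factor out 2: 4 = 2^2. Since 13 ≡ 5 (mod 8), (2|13) = -1, and (2|13)^2 = +1. Now have (1|13).
(1|13) = 1. Collecting the sign factors: 1.

1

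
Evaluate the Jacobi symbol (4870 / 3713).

(4870 / 3713)
  = (1157 / 3713)    [4870 ≡ 1157 mod 3713]
  = (3713 / 1157)    [QR: 1157 ≡ 1 mod 4, sign kept]
  = (242 / 1157)    [3713 ≡ 242 mod 1157]
  = -(121 / 1157)    [1157 ≡ 5 mod 8 ⇒ (2 / 1157) = -1]
  = -(1157 / 121)    [QR: 121 ≡ 1 mod 4, sign kept]
  = -(68 / 121)    [1157 ≡ 68 mod 121]
  = -(17 / 121)    [121 ≡ 1 mod 8 ⇒ (2 / 121)^2 = +1]
  = -(121 / 17)    [QR: 17 ≡ 1 mod 4, sign kept]
  = -(2 / 17)    [121 ≡ 2 mod 17]
  = -(1 / 17)    [17 ≡ 1 mod 8 ⇒ (2 / 17) = +1]
  = -1    [(1 / 17) = 1]

-1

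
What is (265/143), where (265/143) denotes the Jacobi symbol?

(265/143)
  = (122/143)    [265 ≡ 122 mod 143]
  = (61/143)    [143 ≡ 7 mod 8 ⇒ (2/143) = +1]
  = (143/61)    [QR: 61 ≡ 1 mod 4, sign kept]
  = (21/61)    [143 ≡ 21 mod 61]
  = (61/21)    [QR: 21 ≡ 1 mod 4, sign kept]
  = (19/21)    [61 ≡ 19 mod 21]
  = (21/19)    [QR: 21 ≡ 1 mod 4, sign kept]
  = (2/19)    [21 ≡ 2 mod 19]
  = -(1/19)    [19 ≡ 3 mod 8 ⇒ (2/19) = -1]
  = -1    [(1/19) = 1]

-1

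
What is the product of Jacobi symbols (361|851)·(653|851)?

-1

By multiplicativity, (361·653|851) = (361|851)·(653|851).
First factor (361|851):
(361|851)
  = (851|361)    [QR: 361 ≡ 1 mod 4, sign kept]
  = (129|361)    [851 ≡ 129 mod 361]
  = (361|129)    [QR: 129 ≡ 1 mod 4, sign kept]
  = (103|129)    [361 ≡ 103 mod 129]
  = (129|103)    [QR: 129 ≡ 1 mod 4, sign kept]
  = (26|103)    [129 ≡ 26 mod 103]
  = (13|103)    [103 ≡ 7 mod 8 ⇒ (2|103) = +1]
  = (103|13)    [QR: 13 ≡ 1 mod 4, sign kept]
  = (12|13)    [103 ≡ 12 mod 13]
  = (3|13)    [13 ≡ 5 mod 8 ⇒ (2|13)^2 = +1]
  = (13|3)    [QR: 13 ≡ 1 mod 4, sign kept]
  = (1|3)    [13 ≡ 1 mod 3]
  = 1    [(1|3) = 1]
Second factor (653|851):
(653|851)
  = (851|653)    [QR: 653 ≡ 1 mod 4, sign kept]
  = (198|653)    [851 ≡ 198 mod 653]
  = -(99|653)    [653 ≡ 5 mod 8 ⇒ (2|653) = -1]
  = -(653|99)    [QR: 653 ≡ 1 mod 4, sign kept]
  = -(59|99)    [653 ≡ 59 mod 99]
  = (99|59)    [QR: both ≡ 3 mod 4, sign flips]
  = (40|59)    [99 ≡ 40 mod 59]
  = -(5|59)    [59 ≡ 3 mod 8 ⇒ (2|59)^3 = -1]
  = -(59|5)    [QR: 5 ≡ 1 mod 4, sign kept]
  = -(4|5)    [59 ≡ 4 mod 5]
  = -(1|5)    [5 ≡ 5 mod 8 ⇒ (2|5)^2 = +1]
  = -1    [(1|5) = 1]
Product: (1)·(-1) = -1.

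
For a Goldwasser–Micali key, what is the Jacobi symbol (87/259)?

(87/259)
  = -(259/87)    [QR: both ≡ 3 mod 4, sign flips]
  = -(85/87)    [259 ≡ 85 mod 87]
  = -(87/85)    [QR: 85 ≡ 1 mod 4, sign kept]
  = -(2/85)    [87 ≡ 2 mod 85]
  = (1/85)    [85 ≡ 5 mod 8 ⇒ (2/85) = -1]
  = 1    [(1/85) = 1]

1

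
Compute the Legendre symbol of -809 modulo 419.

1

(-809|419)
  = (29|419)    [-809 ≡ 29 mod 419]
  = (419|29)    [QR: 29 ≡ 1 mod 4, sign kept]
  = (13|29)    [419 ≡ 13 mod 29]
  = (29|13)    [QR: 13 ≡ 1 mod 4, sign kept]
  = (3|13)    [29 ≡ 3 mod 13]
  = (13|3)    [QR: 13 ≡ 1 mod 4, sign kept]
  = (1|3)    [13 ≡ 1 mod 3]
  = 1    [(1|3) = 1]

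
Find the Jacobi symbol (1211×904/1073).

By multiplicativity, (1211·904/1073) = (1211/1073)·(904/1073).
First factor (1211/1073):
(1211/1073)
  = (138/1073)    [1211 ≡ 138 mod 1073]
  = (69/1073)    [1073 ≡ 1 mod 8 ⇒ (2/1073) = +1]
  = (1073/69)    [QR: 69 ≡ 1 mod 4, sign kept]
  = (38/69)    [1073 ≡ 38 mod 69]
  = -(19/69)    [69 ≡ 5 mod 8 ⇒ (2/69) = -1]
  = -(69/19)    [QR: 69 ≡ 1 mod 4, sign kept]
  = -(12/19)    [69 ≡ 12 mod 19]
  = -(3/19)    [19 ≡ 3 mod 8 ⇒ (2/19)^2 = +1]
  = (19/3)    [QR: both ≡ 3 mod 4, sign flips]
  = (1/3)    [19 ≡ 1 mod 3]
  = 1    [(1/3) = 1]
Second factor (904/1073):
(904/1073)
  = (113/1073)    [1073 ≡ 1 mod 8 ⇒ (2/1073)^3 = +1]
  = (1073/113)    [QR: 113 ≡ 1 mod 4, sign kept]
  = (56/113)    [1073 ≡ 56 mod 113]
  = (7/113)    [113 ≡ 1 mod 8 ⇒ (2/113)^3 = +1]
  = (113/7)    [QR: 113 ≡ 1 mod 4, sign kept]
  = (1/7)    [113 ≡ 1 mod 7]
  = 1    [(1/7) = 1]
Product: (1)·(1) = 1.

1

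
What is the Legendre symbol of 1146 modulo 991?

1

(1146 / 991)
  = (155 / 991)    [1146 ≡ 155 mod 991]
  = -(991 / 155)    [QR: both ≡ 3 mod 4, sign flips]
  = -(61 / 155)    [991 ≡ 61 mod 155]
  = -(155 / 61)    [QR: 61 ≡ 1 mod 4, sign kept]
  = -(33 / 61)    [155 ≡ 33 mod 61]
  = -(61 / 33)    [QR: 33 ≡ 1 mod 4, sign kept]
  = -(28 / 33)    [61 ≡ 28 mod 33]
  = -(7 / 33)    [33 ≡ 1 mod 8 ⇒ (2 / 33)^2 = +1]
  = -(33 / 7)    [QR: 33 ≡ 1 mod 4, sign kept]
  = -(5 / 7)    [33 ≡ 5 mod 7]
  = -(7 / 5)    [QR: 5 ≡ 1 mod 4, sign kept]
  = -(2 / 5)    [7 ≡ 2 mod 5]
  = (1 / 5)    [5 ≡ 5 mod 8 ⇒ (2 / 5) = -1]
  = 1    [(1 / 5) = 1]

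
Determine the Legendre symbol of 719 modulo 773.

1

773 ≡ 1 (mod 4), so quadratic reciprocity gives (719 / 773) = (773 / 719). Reduce: 773 ≡ 54 (mod 719). Now have (54 / 719).
Factor out 2: 54 = 2·27. Since 719 ≡ 7 (mod 8), (2 / 719) = +1. Now have (27 / 719).
Both 27 ≡ 3 and 719 ≡ 3 (mod 4), so reciprocity gives (27 / 719) = -(719 / 27). Reduce: 719 ≡ 17 (mod 27). Now have -(17 / 27).
17 ≡ 1 (mod 4), so quadratic reciprocity gives (17 / 27) = (27 / 17). Reduce: 27 ≡ 10 (mod 17). Now have -(10 / 17).
Factor out 2: 10 = 2·5. Since 17 ≡ 1 (mod 8), (2 / 17) = +1. Now have -(5 / 17).
5 ≡ 1 (mod 4), so quadratic reciprocity gives (5 / 17) = (17 / 5). Reduce: 17 ≡ 2 (mod 5). Now have -(2 / 5).
Factor out 2: 2 = 2. Since 5 ≡ 5 (mod 8), (2 / 5) = -1. Now have (1 / 5).
(1 / 5) = 1. Collecting the sign factors: 1.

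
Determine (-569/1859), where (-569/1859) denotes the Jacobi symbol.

(-569/1859)
  = (1290/1859)    [-569 ≡ 1290 mod 1859]
  = -(645/1859)    [1859 ≡ 3 mod 8 ⇒ (2/1859) = -1]
  = -(1859/645)    [QR: 645 ≡ 1 mod 4, sign kept]
  = -(569/645)    [1859 ≡ 569 mod 645]
  = -(645/569)    [QR: 569 ≡ 1 mod 4, sign kept]
  = -(76/569)    [645 ≡ 76 mod 569]
  = -(19/569)    [569 ≡ 1 mod 8 ⇒ (2/569)^2 = +1]
  = -(569/19)    [QR: 569 ≡ 1 mod 4, sign kept]
  = -(18/19)    [569 ≡ 18 mod 19]
  = (9/19)    [19 ≡ 3 mod 8 ⇒ (2/19) = -1]
  = (19/9)    [QR: 9 ≡ 1 mod 4, sign kept]
  = (1/9)    [19 ≡ 1 mod 9]
  = 1    [(1/9) = 1]

1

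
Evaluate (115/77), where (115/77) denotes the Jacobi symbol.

Reduce the numerator: 115 ≡ 38 (mod 77), so (115/77) = (38/77).
Factor out 2: 38 = 2·19. Since 77 ≡ 5 (mod 8), (2/77) = -1. Now have -(19/77).
77 ≡ 1 (mod 4), so quadratic reciprocity gives (19/77) = (77/19). Reduce: 77 ≡ 1 (mod 19). Now have -(1/19).
(1/19) = 1. Collecting the sign factors: -1.

-1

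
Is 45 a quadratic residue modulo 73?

(45|73)
  = (73|45)    [QR: 45 ≡ 1 mod 4, sign kept]
  = (28|45)    [73 ≡ 28 mod 45]
  = (7|45)    [45 ≡ 5 mod 8 ⇒ (2|45)^2 = +1]
  = (45|7)    [QR: 45 ≡ 1 mod 4, sign kept]
  = (3|7)    [45 ≡ 3 mod 7]
  = -(7|3)    [QR: both ≡ 3 mod 4, sign flips]
  = -(1|3)    [7 ≡ 1 mod 3]
  = -1    [(1|3) = 1]
The Legendre symbol is -1, so x^2 ≡ 45 (mod 73) has no solution.

no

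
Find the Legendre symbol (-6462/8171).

Reduce the numerator: -6462 ≡ 1709 (mod 8171), so (-6462/8171) = (1709/8171).
1709 ≡ 1 (mod 4), so quadratic reciprocity gives (1709/8171) = (8171/1709). Reduce: 8171 ≡ 1335 (mod 1709). Now have (1335/1709).
1709 ≡ 1 (mod 4), so quadratic reciprocity gives (1335/1709) = (1709/1335). Reduce: 1709 ≡ 374 (mod 1335). Now have (374/1335).
Factor out 2: 374 = 2·187. Since 1335 ≡ 7 (mod 8), (2/1335) = +1. Now have (187/1335).
Both 187 ≡ 3 and 1335 ≡ 3 (mod 4), so reciprocity gives (187/1335) = -(1335/187). Reduce: 1335 ≡ 26 (mod 187). Now have -(26/187).
Factor out 2: 26 = 2·13. Since 187 ≡ 3 (mod 8), (2/187) = -1. Now have (13/187).
13 ≡ 1 (mod 4), so quadratic reciprocity gives (13/187) = (187/13). Reduce: 187 ≡ 5 (mod 13). Now have (5/13).
5 ≡ 1 (mod 4), so quadratic reciprocity gives (5/13) = (13/5). Reduce: 13 ≡ 3 (mod 5). Now have (3/5).
5 ≡ 1 (mod 4), so quadratic reciprocity gives (3/5) = (5/3). Reduce: 5 ≡ 2 (mod 3). Now have (2/3).
Factor out 2: 2 = 2. Since 3 ≡ 3 (mod 8), (2/3) = -1. Now have -(1/3).
(1/3) = 1. Collecting the sign factors: -1.

-1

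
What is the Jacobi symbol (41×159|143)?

By multiplicativity, (41·159|143) = (41|143)·(159|143).
First factor (41|143):
41 ≡ 1 (mod 4), so quadratic reciprocity gives (41|143) = (143|41). Reduce: 143 ≡ 20 (mod 41). Now have (20|41).
Factor out 2: 20 = 2^2·5. Since 41 ≡ 1 (mod 8), (2|41) = +1, and (2|41)^2 = +1. Now have (5|41).
5 ≡ 1 (mod 4), so quadratic reciprocity gives (5|41) = (41|5). Reduce: 41 ≡ 1 (mod 5). Now have (1|5).
(1|5) = 1. Collecting the sign factors: 1.
Second factor (159|143):
Reduce the numerator: 159 ≡ 16 (mod 143), so (159|143) = (16|143).
Factor out 2: 16 = 2^4. Since 143 ≡ 7 (mod 8), (2|143) = +1, and (2|143)^4 = +1. Now have (1|143).
(1|143) = 1. Collecting the sign factors: 1.
Product: (1)·(1) = 1.

1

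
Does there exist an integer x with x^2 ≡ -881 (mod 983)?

Reduce the numerator: -881 ≡ 102 (mod 983), so (-881/983) = (102/983).
Factor out 2: 102 = 2·51. Since 983 ≡ 7 (mod 8), (2/983) = +1. Now have (51/983).
Both 51 ≡ 3 and 983 ≡ 3 (mod 4), so reciprocity gives (51/983) = -(983/51). Reduce: 983 ≡ 14 (mod 51). Now have -(14/51).
Factor out 2: 14 = 2·7. Since 51 ≡ 3 (mod 8), (2/51) = -1. Now have (7/51).
Both 7 ≡ 3 and 51 ≡ 3 (mod 4), so reciprocity gives (7/51) = -(51/7). Reduce: 51 ≡ 2 (mod 7). Now have -(2/7).
Factor out 2: 2 = 2. Since 7 ≡ 7 (mod 8), (2/7) = +1. Now have -(1/7).
(1/7) = 1. Collecting the sign factors: -1.
(-881/983) = -1, and 983 is prime, so -881 is not a quadratic residue mod 983.

no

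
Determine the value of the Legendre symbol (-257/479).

(-257/479)
  = (222/479)    [-257 ≡ 222 mod 479]
  = (111/479)    [479 ≡ 7 mod 8 ⇒ (2/479) = +1]
  = -(479/111)    [QR: both ≡ 3 mod 4, sign flips]
  = -(35/111)    [479 ≡ 35 mod 111]
  = (111/35)    [QR: both ≡ 3 mod 4, sign flips]
  = (6/35)    [111 ≡ 6 mod 35]
  = -(3/35)    [35 ≡ 3 mod 8 ⇒ (2/35) = -1]
  = (35/3)    [QR: both ≡ 3 mod 4, sign flips]
  = (2/3)    [35 ≡ 2 mod 3]
  = -(1/3)    [3 ≡ 3 mod 8 ⇒ (2/3) = -1]
  = -1    [(1/3) = 1]

-1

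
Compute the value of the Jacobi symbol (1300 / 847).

(1300 / 847)
  = (453 / 847)    [1300 ≡ 453 mod 847]
  = (847 / 453)    [QR: 453 ≡ 1 mod 4, sign kept]
  = (394 / 453)    [847 ≡ 394 mod 453]
  = -(197 / 453)    [453 ≡ 5 mod 8 ⇒ (2 / 453) = -1]
  = -(453 / 197)    [QR: 197 ≡ 1 mod 4, sign kept]
  = -(59 / 197)    [453 ≡ 59 mod 197]
  = -(197 / 59)    [QR: 197 ≡ 1 mod 4, sign kept]
  = -(20 / 59)    [197 ≡ 20 mod 59]
  = -(5 / 59)    [59 ≡ 3 mod 8 ⇒ (2 / 59)^2 = +1]
  = -(59 / 5)    [QR: 5 ≡ 1 mod 4, sign kept]
  = -(4 / 5)    [59 ≡ 4 mod 5]
  = -(1 / 5)    [5 ≡ 5 mod 8 ⇒ (2 / 5)^2 = +1]
  = -1    [(1 / 5) = 1]

-1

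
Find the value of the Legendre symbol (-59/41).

1

Reduce the numerator: -59 ≡ 23 (mod 41), so (-59/41) = (23/41).
41 ≡ 1 (mod 4), so quadratic reciprocity gives (23/41) = (41/23). Reduce: 41 ≡ 18 (mod 23). Now have (18/23).
Factor out 2: 18 = 2·9. Since 23 ≡ 7 (mod 8), (2/23) = +1. Now have (9/23).
9 ≡ 1 (mod 4), so quadratic reciprocity gives (9/23) = (23/9). Reduce: 23 ≡ 5 (mod 9). Now have (5/9).
5 ≡ 1 (mod 4), so quadratic reciprocity gives (5/9) = (9/5). Reduce: 9 ≡ 4 (mod 5). Now have (4/5).
Factor out 2: 4 = 2^2. Since 5 ≡ 5 (mod 8), (2/5) = -1, and (2/5)^2 = +1. Now have (1/5).
(1/5) = 1. Collecting the sign factors: 1.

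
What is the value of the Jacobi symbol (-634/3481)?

1

(-634/3481)
  = (2847/3481)    [-634 ≡ 2847 mod 3481]
  = (3481/2847)    [QR: 3481 ≡ 1 mod 4, sign kept]
  = (634/2847)    [3481 ≡ 634 mod 2847]
  = (317/2847)    [2847 ≡ 7 mod 8 ⇒ (2/2847) = +1]
  = (2847/317)    [QR: 317 ≡ 1 mod 4, sign kept]
  = (311/317)    [2847 ≡ 311 mod 317]
  = (317/311)    [QR: 317 ≡ 1 mod 4, sign kept]
  = (6/311)    [317 ≡ 6 mod 311]
  = (3/311)    [311 ≡ 7 mod 8 ⇒ (2/311) = +1]
  = -(311/3)    [QR: both ≡ 3 mod 4, sign flips]
  = -(2/3)    [311 ≡ 2 mod 3]
  = (1/3)    [3 ≡ 3 mod 8 ⇒ (2/3) = -1]
  = 1    [(1/3) = 1]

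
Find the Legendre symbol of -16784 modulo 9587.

Pull out -1: (-16784/9587) = (-1/9587)·(16784/9587). Since 9587 ≡ 3 (mod 4), (-1/9587) = -1. Now have -(16784/9587).
Reduce the numerator: 16784 ≡ 7197 (mod 9587), so (16784/9587) = (7197/9587).
7197 ≡ 1 (mod 4), so quadratic reciprocity gives (7197/9587) = (9587/7197). Reduce: 9587 ≡ 2390 (mod 7197). Now have -(2390/7197).
Factor out 2: 2390 = 2·1195. Since 7197 ≡ 5 (mod 8), (2/7197) = -1. Now have (1195/7197).
7197 ≡ 1 (mod 4), so quadratic reciprocity gives (1195/7197) = (7197/1195). Reduce: 7197 ≡ 27 (mod 1195). Now have (27/1195).
Both 27 ≡ 3 and 1195 ≡ 3 (mod 4), so reciprocity gives (27/1195) = -(1195/27). Reduce: 1195 ≡ 7 (mod 27). Now have -(7/27).
Both 7 ≡ 3 and 27 ≡ 3 (mod 4), so reciprocity gives (7/27) = -(27/7). Reduce: 27 ≡ 6 (mod 7). Now have (6/7).
Factor out 2: 6 = 2·3. Since 7 ≡ 7 (mod 8), (2/7) = +1. Now have (3/7).
Both 3 ≡ 3 and 7 ≡ 3 (mod 4), so reciprocity gives (3/7) = -(7/3). Reduce: 7 ≡ 1 (mod 3). Now have -(1/3).
(1/3) = 1. Collecting the sign factors: -1.

-1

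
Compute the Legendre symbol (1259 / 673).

Reduce the numerator: 1259 ≡ 586 (mod 673), so (1259 / 673) = (586 / 673).
Factor out 2: 586 = 2·293. Since 673 ≡ 1 (mod 8), (2 / 673) = +1. Now have (293 / 673).
293 ≡ 1 (mod 4), so quadratic reciprocity gives (293 / 673) = (673 / 293). Reduce: 673 ≡ 87 (mod 293). Now have (87 / 293).
293 ≡ 1 (mod 4), so quadratic reciprocity gives (87 / 293) = (293 / 87). Reduce: 293 ≡ 32 (mod 87). Now have (32 / 87).
Factor out 2: 32 = 2^5. Since 87 ≡ 7 (mod 8), (2 / 87) = +1, and (2 / 87)^5 = +1. Now have (1 / 87).
(1 / 87) = 1. Collecting the sign factors: 1.

1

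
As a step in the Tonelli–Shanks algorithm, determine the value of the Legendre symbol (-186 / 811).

1

(-186 / 811)
  = (625 / 811)    [-186 ≡ 625 mod 811]
  = (811 / 625)    [QR: 625 ≡ 1 mod 4, sign kept]
  = (186 / 625)    [811 ≡ 186 mod 625]
  = (93 / 625)    [625 ≡ 1 mod 8 ⇒ (2 / 625) = +1]
  = (625 / 93)    [QR: 93 ≡ 1 mod 4, sign kept]
  = (67 / 93)    [625 ≡ 67 mod 93]
  = (93 / 67)    [QR: 93 ≡ 1 mod 4, sign kept]
  = (26 / 67)    [93 ≡ 26 mod 67]
  = -(13 / 67)    [67 ≡ 3 mod 8 ⇒ (2 / 67) = -1]
  = -(67 / 13)    [QR: 13 ≡ 1 mod 4, sign kept]
  = -(2 / 13)    [67 ≡ 2 mod 13]
  = (1 / 13)    [13 ≡ 5 mod 8 ⇒ (2 / 13) = -1]
  = 1    [(1 / 13) = 1]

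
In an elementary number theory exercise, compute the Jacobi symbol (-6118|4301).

0

Pull out -1: (-6118|4301) = (-1|4301)·(6118|4301). Since 4301 ≡ 1 (mod 4), (-1|4301) = +1. Now have (6118|4301).
Reduce the numerator: 6118 ≡ 1817 (mod 4301), so (6118|4301) = (1817|4301).
1817 ≡ 1 (mod 4), so quadratic reciprocity gives (1817|4301) = (4301|1817). Reduce: 4301 ≡ 667 (mod 1817). Now have (667|1817).
1817 ≡ 1 (mod 4), so quadratic reciprocity gives (667|1817) = (1817|667). Reduce: 1817 ≡ 483 (mod 667). Now have (483|667).
Both 483 ≡ 3 and 667 ≡ 3 (mod 4), so reciprocity gives (483|667) = -(667|483). Reduce: 667 ≡ 184 (mod 483). Now have -(184|483).
Factor out 2: 184 = 2^3·23. Since 483 ≡ 3 (mod 8), (2|483) = -1, and (2|483)^3 = -1. Now have (23|483).
Both 23 ≡ 3 and 483 ≡ 3 (mod 4), so reciprocity gives (23|483) = -(483|23). Reduce: 483 ≡ 0 (mod 23). Now have -(0|23).
The numerator is now 0 with denominator 23 > 1: the symbol is 0.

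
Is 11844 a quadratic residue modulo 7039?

yes

(11844/7039)
  = (4805/7039)    [11844 ≡ 4805 mod 7039]
  = (7039/4805)    [QR: 4805 ≡ 1 mod 4, sign kept]
  = (2234/4805)    [7039 ≡ 2234 mod 4805]
  = -(1117/4805)    [4805 ≡ 5 mod 8 ⇒ (2/4805) = -1]
  = -(4805/1117)    [QR: 1117 ≡ 1 mod 4, sign kept]
  = -(337/1117)    [4805 ≡ 337 mod 1117]
  = -(1117/337)    [QR: 337 ≡ 1 mod 4, sign kept]
  = -(106/337)    [1117 ≡ 106 mod 337]
  = -(53/337)    [337 ≡ 1 mod 8 ⇒ (2/337) = +1]
  = -(337/53)    [QR: 53 ≡ 1 mod 4, sign kept]
  = -(19/53)    [337 ≡ 19 mod 53]
  = -(53/19)    [QR: 53 ≡ 1 mod 4, sign kept]
  = -(15/19)    [53 ≡ 15 mod 19]
  = (19/15)    [QR: both ≡ 3 mod 4, sign flips]
  = (4/15)    [19 ≡ 4 mod 15]
  = (1/15)    [15 ≡ 7 mod 8 ⇒ (2/15)^2 = +1]
  = 1    [(1/15) = 1]
The Legendre symbol is 1, so x^2 ≡ 11844 (mod 7039) has solution.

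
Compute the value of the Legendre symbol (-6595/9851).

-1

Pull out -1: (-6595/9851) = (-1/9851)·(6595/9851). Since 9851 ≡ 3 (mod 4), (-1/9851) = -1. Now have -(6595/9851).
Both 6595 ≡ 3 and 9851 ≡ 3 (mod 4), so reciprocity gives (6595/9851) = -(9851/6595). Reduce: 9851 ≡ 3256 (mod 6595). Now have (3256/6595).
Factor out 2: 3256 = 2^3·407. Since 6595 ≡ 3 (mod 8), (2/6595) = -1, and (2/6595)^3 = -1. Now have -(407/6595).
Both 407 ≡ 3 and 6595 ≡ 3 (mod 4), so reciprocity gives (407/6595) = -(6595/407). Reduce: 6595 ≡ 83 (mod 407). Now have (83/407).
Both 83 ≡ 3 and 407 ≡ 3 (mod 4), so reciprocity gives (83/407) = -(407/83). Reduce: 407 ≡ 75 (mod 83). Now have -(75/83).
Both 75 ≡ 3 and 83 ≡ 3 (mod 4), so reciprocity gives (75/83) = -(83/75). Reduce: 83 ≡ 8 (mod 75). Now have (8/75).
Factor out 2: 8 = 2^3. Since 75 ≡ 3 (mod 8), (2/75) = -1, and (2/75)^3 = -1. Now have -(1/75).
(1/75) = 1. Collecting the sign factors: -1.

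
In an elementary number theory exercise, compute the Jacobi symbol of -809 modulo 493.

Reduce the numerator: -809 ≡ 177 (mod 493), so (-809/493) = (177/493).
177 ≡ 1 (mod 4), so quadratic reciprocity gives (177/493) = (493/177). Reduce: 493 ≡ 139 (mod 177). Now have (139/177).
177 ≡ 1 (mod 4), so quadratic reciprocity gives (139/177) = (177/139). Reduce: 177 ≡ 38 (mod 139). Now have (38/139).
Factor out 2: 38 = 2·19. Since 139 ≡ 3 (mod 8), (2/139) = -1. Now have -(19/139).
Both 19 ≡ 3 and 139 ≡ 3 (mod 4), so reciprocity gives (19/139) = -(139/19). Reduce: 139 ≡ 6 (mod 19). Now have (6/19).
Factor out 2: 6 = 2·3. Since 19 ≡ 3 (mod 8), (2/19) = -1. Now have -(3/19).
Both 3 ≡ 3 and 19 ≡ 3 (mod 4), so reciprocity gives (3/19) = -(19/3). Reduce: 19 ≡ 1 (mod 3). Now have (1/3).
(1/3) = 1. Collecting the sign factors: 1.

1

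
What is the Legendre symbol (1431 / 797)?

1

Reduce the numerator: 1431 ≡ 634 (mod 797), so (1431 / 797) = (634 / 797).
Factor out 2: 634 = 2·317. Since 797 ≡ 5 (mod 8), (2 / 797) = -1. Now have -(317 / 797).
317 ≡ 1 (mod 4), so quadratic reciprocity gives (317 / 797) = (797 / 317). Reduce: 797 ≡ 163 (mod 317). Now have -(163 / 317).
317 ≡ 1 (mod 4), so quadratic reciprocity gives (163 / 317) = (317 / 163). Reduce: 317 ≡ 154 (mod 163). Now have -(154 / 163).
Factor out 2: 154 = 2·77. Since 163 ≡ 3 (mod 8), (2 / 163) = -1. Now have (77 / 163).
77 ≡ 1 (mod 4), so quadratic reciprocity gives (77 / 163) = (163 / 77). Reduce: 163 ≡ 9 (mod 77). Now have (9 / 77).
9 ≡ 1 (mod 4), so quadratic reciprocity gives (9 / 77) = (77 / 9). Reduce: 77 ≡ 5 (mod 9). Now have (5 / 9).
5 ≡ 1 (mod 4), so quadratic reciprocity gives (5 / 9) = (9 / 5). Reduce: 9 ≡ 4 (mod 5). Now have (4 / 5).
Factor out 2: 4 = 2^2. Since 5 ≡ 5 (mod 8), (2 / 5) = -1, and (2 / 5)^2 = +1. Now have (1 / 5).
(1 / 5) = 1. Collecting the sign factors: 1.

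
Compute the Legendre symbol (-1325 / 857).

1

Reduce the numerator: -1325 ≡ 389 (mod 857), so (-1325 / 857) = (389 / 857).
389 ≡ 1 (mod 4), so quadratic reciprocity gives (389 / 857) = (857 / 389). Reduce: 857 ≡ 79 (mod 389). Now have (79 / 389).
389 ≡ 1 (mod 4), so quadratic reciprocity gives (79 / 389) = (389 / 79). Reduce: 389 ≡ 73 (mod 79). Now have (73 / 79).
73 ≡ 1 (mod 4), so quadratic reciprocity gives (73 / 79) = (79 / 73). Reduce: 79 ≡ 6 (mod 73). Now have (6 / 73).
Factor out 2: 6 = 2·3. Since 73 ≡ 1 (mod 8), (2 / 73) = +1. Now have (3 / 73).
73 ≡ 1 (mod 4), so quadratic reciprocity gives (3 / 73) = (73 / 3). Reduce: 73 ≡ 1 (mod 3). Now have (1 / 3).
(1 / 3) = 1. Collecting the sign factors: 1.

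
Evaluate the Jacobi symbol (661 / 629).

Reduce the numerator: 661 ≡ 32 (mod 629), so (661 / 629) = (32 / 629).
Factor out 2: 32 = 2^5. Since 629 ≡ 5 (mod 8), (2 / 629) = -1, and (2 / 629)^5 = -1. Now have -(1 / 629).
(1 / 629) = 1. Collecting the sign factors: -1.

-1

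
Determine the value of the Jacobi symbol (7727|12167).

-1

Both 7727 ≡ 3 and 12167 ≡ 3 (mod 4), so reciprocity gives (7727|12167) = -(12167|7727). Reduce: 12167 ≡ 4440 (mod 7727). Now have -(4440|7727).
Factor out 2: 4440 = 2^3·555. Since 7727 ≡ 7 (mod 8), (2|7727) = +1, and (2|7727)^3 = +1. Now have -(555|7727).
Both 555 ≡ 3 and 7727 ≡ 3 (mod 4), so reciprocity gives (555|7727) = -(7727|555). Reduce: 7727 ≡ 512 (mod 555). Now have (512|555).
Factor out 2: 512 = 2^9. Since 555 ≡ 3 (mod 8), (2|555) = -1, and (2|555)^9 = -1. Now have -(1|555).
(1|555) = 1. Collecting the sign factors: -1.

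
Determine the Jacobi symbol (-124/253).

1

(-124/253)
  = (129/253)    [-124 ≡ 129 mod 253]
  = (253/129)    [QR: 129 ≡ 1 mod 4, sign kept]
  = (124/129)    [253 ≡ 124 mod 129]
  = (31/129)    [129 ≡ 1 mod 8 ⇒ (2/129)^2 = +1]
  = (129/31)    [QR: 129 ≡ 1 mod 4, sign kept]
  = (5/31)    [129 ≡ 5 mod 31]
  = (31/5)    [QR: 5 ≡ 1 mod 4, sign kept]
  = (1/5)    [31 ≡ 1 mod 5]
  = 1    [(1/5) = 1]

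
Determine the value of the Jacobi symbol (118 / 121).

1

Factor out 2: 118 = 2·59. Since 121 ≡ 1 (mod 8), (2 / 121) = +1. Now have (59 / 121).
121 ≡ 1 (mod 4), so quadratic reciprocity gives (59 / 121) = (121 / 59). Reduce: 121 ≡ 3 (mod 59). Now have (3 / 59).
Both 3 ≡ 3 and 59 ≡ 3 (mod 4), so reciprocity gives (3 / 59) = -(59 / 3). Reduce: 59 ≡ 2 (mod 3). Now have -(2 / 3).
Factor out 2: 2 = 2. Since 3 ≡ 3 (mod 8), (2 / 3) = -1. Now have (1 / 3).
(1 / 3) = 1. Collecting the sign factors: 1.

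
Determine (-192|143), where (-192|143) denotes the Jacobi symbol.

(-192|143)
  = -(192|143)    [143 ≡ 3 mod 4 ⇒ (-1|143) = -1]
  = -(49|143)    [192 ≡ 49 mod 143]
  = -(143|49)    [QR: 49 ≡ 1 mod 4, sign kept]
  = -(45|49)    [143 ≡ 45 mod 49]
  = -(49|45)    [QR: 45 ≡ 1 mod 4, sign kept]
  = -(4|45)    [49 ≡ 4 mod 45]
  = -(1|45)    [45 ≡ 5 mod 8 ⇒ (2|45)^2 = +1]
  = -1    [(1|45) = 1]

-1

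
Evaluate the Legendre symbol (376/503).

Factor out 2: 376 = 2^3·47. Since 503 ≡ 7 (mod 8), (2/503) = +1, and (2/503)^3 = +1. Now have (47/503).
Both 47 ≡ 3 and 503 ≡ 3 (mod 4), so reciprocity gives (47/503) = -(503/47). Reduce: 503 ≡ 33 (mod 47). Now have -(33/47).
33 ≡ 1 (mod 4), so quadratic reciprocity gives (33/47) = (47/33). Reduce: 47 ≡ 14 (mod 33). Now have -(14/33).
Factor out 2: 14 = 2·7. Since 33 ≡ 1 (mod 8), (2/33) = +1. Now have -(7/33).
33 ≡ 1 (mod 4), so quadratic reciprocity gives (7/33) = (33/7). Reduce: 33 ≡ 5 (mod 7). Now have -(5/7).
5 ≡ 1 (mod 4), so quadratic reciprocity gives (5/7) = (7/5). Reduce: 7 ≡ 2 (mod 5). Now have -(2/5).
Factor out 2: 2 = 2. Since 5 ≡ 5 (mod 8), (2/5) = -1. Now have (1/5).
(1/5) = 1. Collecting the sign factors: 1.

1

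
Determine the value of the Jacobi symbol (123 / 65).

(123 / 65)
  = (58 / 65)    [123 ≡ 58 mod 65]
  = (29 / 65)    [65 ≡ 1 mod 8 ⇒ (2 / 65) = +1]
  = (65 / 29)    [QR: 29 ≡ 1 mod 4, sign kept]
  = (7 / 29)    [65 ≡ 7 mod 29]
  = (29 / 7)    [QR: 29 ≡ 1 mod 4, sign kept]
  = (1 / 7)    [29 ≡ 1 mod 7]
  = 1    [(1 / 7) = 1]

1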